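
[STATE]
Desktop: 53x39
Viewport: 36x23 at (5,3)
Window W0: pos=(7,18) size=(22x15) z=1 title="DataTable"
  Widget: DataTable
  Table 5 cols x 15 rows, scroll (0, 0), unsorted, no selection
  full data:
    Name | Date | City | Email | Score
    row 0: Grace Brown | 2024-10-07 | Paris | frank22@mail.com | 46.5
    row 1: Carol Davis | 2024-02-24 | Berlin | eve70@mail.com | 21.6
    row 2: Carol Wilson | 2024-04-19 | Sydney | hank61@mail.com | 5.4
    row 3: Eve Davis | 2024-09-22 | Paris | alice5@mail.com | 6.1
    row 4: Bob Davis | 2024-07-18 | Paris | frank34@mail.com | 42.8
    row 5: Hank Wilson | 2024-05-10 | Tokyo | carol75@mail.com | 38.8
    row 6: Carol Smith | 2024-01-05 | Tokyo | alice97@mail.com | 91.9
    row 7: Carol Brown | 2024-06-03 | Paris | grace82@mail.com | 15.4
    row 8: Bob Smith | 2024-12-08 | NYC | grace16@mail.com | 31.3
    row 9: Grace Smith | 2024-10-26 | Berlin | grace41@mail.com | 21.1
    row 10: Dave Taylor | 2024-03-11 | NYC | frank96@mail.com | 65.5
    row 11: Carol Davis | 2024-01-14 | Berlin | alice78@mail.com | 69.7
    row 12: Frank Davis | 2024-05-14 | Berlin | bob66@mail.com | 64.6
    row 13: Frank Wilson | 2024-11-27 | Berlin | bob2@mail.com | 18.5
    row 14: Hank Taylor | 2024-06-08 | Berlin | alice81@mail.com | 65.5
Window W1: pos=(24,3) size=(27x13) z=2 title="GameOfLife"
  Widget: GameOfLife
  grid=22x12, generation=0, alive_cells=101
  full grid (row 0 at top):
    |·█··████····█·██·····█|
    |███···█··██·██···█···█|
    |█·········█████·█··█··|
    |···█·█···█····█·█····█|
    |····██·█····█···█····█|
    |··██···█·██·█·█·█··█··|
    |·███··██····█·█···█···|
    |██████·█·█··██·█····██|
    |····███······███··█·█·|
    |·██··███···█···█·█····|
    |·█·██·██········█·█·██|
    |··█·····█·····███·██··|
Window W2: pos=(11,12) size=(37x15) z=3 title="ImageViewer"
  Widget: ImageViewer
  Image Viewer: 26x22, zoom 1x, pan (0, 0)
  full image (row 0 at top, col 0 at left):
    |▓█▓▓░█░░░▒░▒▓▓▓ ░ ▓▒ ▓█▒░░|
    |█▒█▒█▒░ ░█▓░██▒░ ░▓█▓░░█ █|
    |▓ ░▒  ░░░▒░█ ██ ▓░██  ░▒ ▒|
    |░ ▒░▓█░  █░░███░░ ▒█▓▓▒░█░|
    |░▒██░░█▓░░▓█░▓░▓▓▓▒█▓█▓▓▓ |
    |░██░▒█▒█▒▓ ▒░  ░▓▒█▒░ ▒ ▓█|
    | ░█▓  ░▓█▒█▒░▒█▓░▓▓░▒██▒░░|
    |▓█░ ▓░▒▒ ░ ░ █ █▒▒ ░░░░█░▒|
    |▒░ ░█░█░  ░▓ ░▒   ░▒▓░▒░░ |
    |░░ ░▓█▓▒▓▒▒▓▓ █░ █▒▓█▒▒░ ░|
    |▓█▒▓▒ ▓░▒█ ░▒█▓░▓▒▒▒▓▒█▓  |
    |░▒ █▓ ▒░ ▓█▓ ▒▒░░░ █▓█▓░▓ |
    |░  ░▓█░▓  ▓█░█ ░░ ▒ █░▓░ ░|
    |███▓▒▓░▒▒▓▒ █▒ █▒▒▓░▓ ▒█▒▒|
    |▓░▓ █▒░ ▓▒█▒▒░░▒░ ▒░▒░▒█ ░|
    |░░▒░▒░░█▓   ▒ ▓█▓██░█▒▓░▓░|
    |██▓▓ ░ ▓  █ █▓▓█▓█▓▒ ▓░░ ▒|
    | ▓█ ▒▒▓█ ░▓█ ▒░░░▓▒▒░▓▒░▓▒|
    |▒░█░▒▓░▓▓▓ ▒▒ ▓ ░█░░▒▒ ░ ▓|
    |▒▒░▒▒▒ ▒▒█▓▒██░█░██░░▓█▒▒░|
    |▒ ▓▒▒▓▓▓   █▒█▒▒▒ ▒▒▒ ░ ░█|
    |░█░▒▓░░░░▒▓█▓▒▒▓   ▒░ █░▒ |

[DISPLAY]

                   ┏━━━━━━━━━━━━━━━━
                   ┃ GameOfLife     
                   ┠────────────────
                   ┃Gen: 0          
                   ┃█·········█████·
                   ┃···█·█···█····█·
                   ┃····██·█····█···
                   ┃··██···█·██·█·█·
                   ┃·███··██····█·█·
      ┏━━━━━━━━━━━━━━━━━━━━━━━━━━━━━
      ┃ ImageViewer                 
      ┠─────────────────────────────
      ┃▓█▓▓░█░░░▒░▒▓▓▓ ░ ▓▒ ▓█▒░░   
      ┃█▒█▒█▒░ ░█▓░██▒░ ░▓█▓░░█ █   
      ┃▓ ░▒  ░░░▒░█ ██ ▓░██  ░▒ ▒   
  ┏━━━┃░ ▒░▓█░  █░░███░░ ▒█▓▓▒░█░   
  ┃ Da┃░▒██░░█▓░░▓█░▓░▓▓▓▒█▓█▓▓▓    
  ┠───┃░██░▒█▒█▒▓ ▒░  ░▓▒█▒░ ▒ ▓█   
  ┃Nam┃ ░█▓  ░▓█▒█▒░▒█▓░▓▓░▒██▒░░   
  ┃───┃▓█░ ▓░▒▒ ░ ░ █ █▒▒ ░░░░█░▒   
  ┃Gra┃▒░ ░█░█░  ░▓ ░▒   ░▒▓░▒░░    
  ┃Car┃░░ ░▓█▓▒▓▒▒▓▓ █░ █▒▓█▒▒░ ░   
  ┃Car┃▓█▒▓▒ ▓░▒█ ░▒█▓░▓▒▒▒▓▒█▓     


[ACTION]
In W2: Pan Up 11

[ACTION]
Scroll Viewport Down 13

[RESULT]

      ┃█▒█▒█▒░ ░█▓░██▒░ ░▓█▓░░█ █   
      ┃▓ ░▒  ░░░▒░█ ██ ▓░██  ░▒ ▒   
  ┏━━━┃░ ▒░▓█░  █░░███░░ ▒█▓▓▒░█░   
  ┃ Da┃░▒██░░█▓░░▓█░▓░▓▓▓▒█▓█▓▓▓    
  ┠───┃░██░▒█▒█▒▓ ▒░  ░▓▒█▒░ ▒ ▓█   
  ┃Nam┃ ░█▓  ░▓█▒█▒░▒█▓░▓▓░▒██▒░░   
  ┃───┃▓█░ ▓░▒▒ ░ ░ █ █▒▒ ░░░░█░▒   
  ┃Gra┃▒░ ░█░█░  ░▓ ░▒   ░▒▓░▒░░    
  ┃Car┃░░ ░▓█▓▒▓▒▒▓▓ █░ █▒▓█▒▒░ ░   
  ┃Car┃▓█▒▓▒ ▓░▒█ ░▒█▓░▓▒▒▒▓▒█▓     
  ┃Eve┗━━━━━━━━━━━━━━━━━━━━━━━━━━━━━
  ┃Bob Davis   │2024-07┃            
  ┃Hank Wilson │2024-05┃            
  ┃Carol Smith │2024-01┃            
  ┃Carol Brown │2024-06┃            
  ┃Bob Smith   │2024-12┃            
  ┗━━━━━━━━━━━━━━━━━━━━┛            
                                    
                                    
                                    
                                    
                                    
                                    


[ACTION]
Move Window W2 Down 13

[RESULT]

                                    
                                    
  ┏━━━━━━━━━━━━━━━━━━━━┓            
  ┃ DataTable          ┃            
  ┠────────────────────┨            
  ┃Name        │Date   ┃            
  ┃────────────┼───────┃            
  ┃Grace Brown │2024-10┃            
  ┃Car┏━━━━━━━━━━━━━━━━━━━━━━━━━━━━━
  ┃Car┃ ImageViewer                 
  ┃Eve┠─────────────────────────────
  ┃Bob┃▓█▓▓░█░░░▒░▒▓▓▓ ░ ▓▒ ▓█▒░░   
  ┃Han┃█▒█▒█▒░ ░█▓░██▒░ ░▓█▓░░█ █   
  ┃Car┃▓ ░▒  ░░░▒░█ ██ ▓░██  ░▒ ▒   
  ┃Car┃░ ▒░▓█░  █░░███░░ ▒█▓▓▒░█░   
  ┃Bob┃░▒██░░█▓░░▓█░▓░▓▓▓▒█▓█▓▓▓    
  ┗━━━┃░██░▒█▒█▒▓ ▒░  ░▓▒█▒░ ▒ ▓█   
      ┃ ░█▓  ░▓█▒█▒░▒█▓░▓▓░▒██▒░░   
      ┃▓█░ ▓░▒▒ ░ ░ █ █▒▒ ░░░░█░▒   
      ┃▒░ ░█░█░  ░▓ ░▒   ░▒▓░▒░░    
      ┃░░ ░▓█▓▒▓▒▒▓▓ █░ █▒▓█▒▒░ ░   
      ┃▓█▒▓▒ ▓░▒█ ░▒█▓░▓▒▒▒▓▒█▓     
      ┗━━━━━━━━━━━━━━━━━━━━━━━━━━━━━


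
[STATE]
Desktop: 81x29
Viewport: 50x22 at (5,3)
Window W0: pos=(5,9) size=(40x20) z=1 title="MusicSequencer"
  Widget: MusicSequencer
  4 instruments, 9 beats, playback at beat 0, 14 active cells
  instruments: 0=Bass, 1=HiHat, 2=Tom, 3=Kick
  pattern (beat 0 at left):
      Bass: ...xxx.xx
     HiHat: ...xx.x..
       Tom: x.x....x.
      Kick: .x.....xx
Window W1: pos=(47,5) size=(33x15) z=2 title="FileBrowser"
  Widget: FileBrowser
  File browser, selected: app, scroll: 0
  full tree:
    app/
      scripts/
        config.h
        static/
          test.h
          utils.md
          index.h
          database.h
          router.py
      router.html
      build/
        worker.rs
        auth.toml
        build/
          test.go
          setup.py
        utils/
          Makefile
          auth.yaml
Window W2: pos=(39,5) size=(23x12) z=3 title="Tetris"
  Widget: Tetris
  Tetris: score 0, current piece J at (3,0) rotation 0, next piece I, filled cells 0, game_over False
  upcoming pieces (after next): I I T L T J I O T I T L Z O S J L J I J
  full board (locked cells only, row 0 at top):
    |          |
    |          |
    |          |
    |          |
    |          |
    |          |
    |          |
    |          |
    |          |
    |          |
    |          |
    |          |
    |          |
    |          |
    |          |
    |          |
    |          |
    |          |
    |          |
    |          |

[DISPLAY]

                                                  
                                                  
                                  ┏━━━━━━━━━━━━━━━
                                  ┃ Tetris        
                                  ┠───────────────
                                  ┃          │Next
┏━━━━━━━━━━━━━━━━━━━━━━━━━━━━━━━━━┃          │████
┃ MusicSequencer                  ┃          │    
┠─────────────────────────────────┃          │    
┃      ▼12345678                  ┃          │    
┃  Bass···███·██                  ┃          │    
┃ HiHat···██·█··                  ┃          │Scor
┃   Tom█·█····█·                  ┃          │0   
┃  Kick·█·····██                  ┗━━━━━━━━━━━━━━━
┃                                      ┃  ┃       
┃                                      ┃  ┃       
┃                                      ┃  ┗━━━━━━━
┃                                      ┃          
┃                                      ┃          
┃                                      ┃          
┃                                      ┃          
┃                                      ┃          


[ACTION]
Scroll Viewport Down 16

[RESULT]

                                  ┠───────────────
                                  ┃          │Next
┏━━━━━━━━━━━━━━━━━━━━━━━━━━━━━━━━━┃          │████
┃ MusicSequencer                  ┃          │    
┠─────────────────────────────────┃          │    
┃      ▼12345678                  ┃          │    
┃  Bass···███·██                  ┃          │    
┃ HiHat···██·█··                  ┃          │Scor
┃   Tom█·█····█·                  ┃          │0   
┃  Kick·█·····██                  ┗━━━━━━━━━━━━━━━
┃                                      ┃  ┃       
┃                                      ┃  ┃       
┃                                      ┃  ┗━━━━━━━
┃                                      ┃          
┃                                      ┃          
┃                                      ┃          
┃                                      ┃          
┃                                      ┃          
┃                                      ┃          
┃                                      ┃          
┃                                      ┃          
┗━━━━━━━━━━━━━━━━━━━━━━━━━━━━━━━━━━━━━━┛          


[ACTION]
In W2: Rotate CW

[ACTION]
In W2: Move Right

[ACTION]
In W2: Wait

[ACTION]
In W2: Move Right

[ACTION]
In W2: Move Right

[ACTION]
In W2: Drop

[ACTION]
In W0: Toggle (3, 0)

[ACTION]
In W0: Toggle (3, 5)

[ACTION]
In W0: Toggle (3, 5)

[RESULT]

                                  ┠───────────────
                                  ┃          │Next
┏━━━━━━━━━━━━━━━━━━━━━━━━━━━━━━━━━┃          │████
┃ MusicSequencer                  ┃          │    
┠─────────────────────────────────┃          │    
┃      ▼12345678                  ┃          │    
┃  Bass···███·██                  ┃          │    
┃ HiHat···██·█··                  ┃          │Scor
┃   Tom█·█····█·                  ┃          │0   
┃  Kick██·····██                  ┗━━━━━━━━━━━━━━━
┃                                      ┃  ┃       
┃                                      ┃  ┃       
┃                                      ┃  ┗━━━━━━━
┃                                      ┃          
┃                                      ┃          
┃                                      ┃          
┃                                      ┃          
┃                                      ┃          
┃                                      ┃          
┃                                      ┃          
┃                                      ┃          
┗━━━━━━━━━━━━━━━━━━━━━━━━━━━━━━━━━━━━━━┛          


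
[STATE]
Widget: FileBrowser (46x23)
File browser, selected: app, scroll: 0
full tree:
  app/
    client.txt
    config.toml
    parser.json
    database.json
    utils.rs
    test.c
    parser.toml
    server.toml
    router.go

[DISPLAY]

> [-] app/                                    
    client.txt                                
    config.toml                               
    parser.json                               
    database.json                             
    utils.rs                                  
    test.c                                    
    parser.toml                               
    server.toml                               
    router.go                                 
                                              
                                              
                                              
                                              
                                              
                                              
                                              
                                              
                                              
                                              
                                              
                                              
                                              


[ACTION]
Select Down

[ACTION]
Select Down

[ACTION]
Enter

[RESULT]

  [-] app/                                    
    client.txt                                
  > config.toml                               
    parser.json                               
    database.json                             
    utils.rs                                  
    test.c                                    
    parser.toml                               
    server.toml                               
    router.go                                 
                                              
                                              
                                              
                                              
                                              
                                              
                                              
                                              
                                              
                                              
                                              
                                              
                                              


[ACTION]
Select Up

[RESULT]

  [-] app/                                    
  > client.txt                                
    config.toml                               
    parser.json                               
    database.json                             
    utils.rs                                  
    test.c                                    
    parser.toml                               
    server.toml                               
    router.go                                 
                                              
                                              
                                              
                                              
                                              
                                              
                                              
                                              
                                              
                                              
                                              
                                              
                                              


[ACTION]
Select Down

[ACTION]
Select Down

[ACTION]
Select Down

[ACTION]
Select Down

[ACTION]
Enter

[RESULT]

  [-] app/                                    
    client.txt                                
    config.toml                               
    parser.json                               
    database.json                             
  > utils.rs                                  
    test.c                                    
    parser.toml                               
    server.toml                               
    router.go                                 
                                              
                                              
                                              
                                              
                                              
                                              
                                              
                                              
                                              
                                              
                                              
                                              
                                              


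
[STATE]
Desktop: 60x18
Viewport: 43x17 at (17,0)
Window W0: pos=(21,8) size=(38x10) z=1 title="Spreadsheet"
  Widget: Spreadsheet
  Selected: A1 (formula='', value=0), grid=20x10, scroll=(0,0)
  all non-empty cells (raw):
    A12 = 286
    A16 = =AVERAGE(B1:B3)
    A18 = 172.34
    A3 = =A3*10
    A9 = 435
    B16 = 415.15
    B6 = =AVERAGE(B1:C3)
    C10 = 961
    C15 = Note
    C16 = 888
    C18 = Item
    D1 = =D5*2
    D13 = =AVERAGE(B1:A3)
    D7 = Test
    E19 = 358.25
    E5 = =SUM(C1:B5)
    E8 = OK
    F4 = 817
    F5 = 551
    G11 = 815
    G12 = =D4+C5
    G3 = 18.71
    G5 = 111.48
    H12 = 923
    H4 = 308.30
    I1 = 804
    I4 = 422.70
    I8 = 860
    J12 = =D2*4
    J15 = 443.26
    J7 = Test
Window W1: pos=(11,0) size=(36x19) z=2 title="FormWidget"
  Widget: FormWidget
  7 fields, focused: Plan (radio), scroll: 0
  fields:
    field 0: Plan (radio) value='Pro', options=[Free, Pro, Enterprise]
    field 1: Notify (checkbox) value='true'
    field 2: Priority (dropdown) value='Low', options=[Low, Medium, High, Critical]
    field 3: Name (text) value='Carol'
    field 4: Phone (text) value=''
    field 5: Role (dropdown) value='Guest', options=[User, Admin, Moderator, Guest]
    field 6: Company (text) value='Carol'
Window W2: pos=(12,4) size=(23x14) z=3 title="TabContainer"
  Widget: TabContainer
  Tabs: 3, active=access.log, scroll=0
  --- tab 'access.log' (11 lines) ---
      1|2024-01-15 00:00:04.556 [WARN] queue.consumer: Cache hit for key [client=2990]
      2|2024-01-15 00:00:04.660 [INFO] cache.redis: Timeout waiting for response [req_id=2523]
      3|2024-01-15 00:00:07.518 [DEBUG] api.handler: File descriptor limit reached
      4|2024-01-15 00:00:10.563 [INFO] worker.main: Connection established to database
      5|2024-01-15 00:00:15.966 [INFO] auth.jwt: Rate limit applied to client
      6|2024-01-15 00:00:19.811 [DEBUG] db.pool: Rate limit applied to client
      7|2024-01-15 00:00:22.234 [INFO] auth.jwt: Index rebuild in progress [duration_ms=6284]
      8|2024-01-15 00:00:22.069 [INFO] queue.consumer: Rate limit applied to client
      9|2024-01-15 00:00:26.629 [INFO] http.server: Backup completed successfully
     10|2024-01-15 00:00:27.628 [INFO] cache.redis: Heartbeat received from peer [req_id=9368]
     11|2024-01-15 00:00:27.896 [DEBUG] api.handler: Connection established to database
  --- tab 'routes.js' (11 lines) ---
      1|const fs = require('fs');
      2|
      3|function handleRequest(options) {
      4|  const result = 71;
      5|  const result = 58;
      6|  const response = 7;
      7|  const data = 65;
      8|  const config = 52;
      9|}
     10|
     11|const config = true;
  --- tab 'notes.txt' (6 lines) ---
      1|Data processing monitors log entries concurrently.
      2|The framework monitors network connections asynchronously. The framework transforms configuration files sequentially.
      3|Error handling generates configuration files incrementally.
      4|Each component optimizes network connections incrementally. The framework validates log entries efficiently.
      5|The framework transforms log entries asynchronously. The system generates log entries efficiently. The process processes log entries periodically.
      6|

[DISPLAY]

━━━━━━━━━━━━━━━━━━━━━━━━━━━━━┓             
Widget                       ┃             
─────────────────────────────┨             
n:       ( ) Free  (●) Pro  (┃             
━━━━━━━━━━━━━━━━━┓           ┃             
Container        ┃         ▼]┃             
─────────────────┨          ]┃             
ess.log]│ routes.┃          ]┃             
─────────────────┃         ▼]┃━━━━━━━━━━━┓ 
-01-15 00:00:04.5┃          ]┃           ┃ 
-01-15 00:00:04.6┃           ┃───────────┨ 
-01-15 00:00:07.5┃           ┃           ┃ 
-01-15 00:00:10.5┃           ┃      D    ┃ 
-01-15 00:00:15.9┃           ┃-----------┃ 
-01-15 00:00:19.8┃           ┃  0       0┃ 
-01-15 00:00:22.2┃           ┃  0       0┃ 
-01-15 00:00:22.0┃           ┃  0       0┃ 


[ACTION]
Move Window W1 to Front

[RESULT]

━━━━━━━━━━━━━━━━━━━━━━━━━━━━━┓             
Widget                       ┃             
─────────────────────────────┨             
n:       ( ) Free  (●) Pro  (┃             
ify:     [x]                 ┃             
ority:   [Low              ▼]┃             
e:       [Carol             ]┃             
ne:      [                  ]┃             
e:       [Guest            ▼]┃━━━━━━━━━━━┓ 
pany:    [Carol             ]┃           ┃ 
                             ┃───────────┨ 
                             ┃           ┃ 
                             ┃      D    ┃ 
                             ┃-----------┃ 
                             ┃  0       0┃ 
                             ┃  0       0┃ 
                             ┃  0       0┃ 


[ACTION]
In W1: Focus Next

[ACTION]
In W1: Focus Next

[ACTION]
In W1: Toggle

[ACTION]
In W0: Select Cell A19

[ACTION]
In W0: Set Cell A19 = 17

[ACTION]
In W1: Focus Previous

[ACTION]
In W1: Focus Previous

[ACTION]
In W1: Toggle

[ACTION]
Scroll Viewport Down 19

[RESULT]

Widget                       ┃             
─────────────────────────────┨             
n:       ( ) Free  (●) Pro  (┃             
ify:     [x]                 ┃             
ority:   [Low              ▼]┃             
e:       [Carol             ]┃             
ne:      [                  ]┃             
e:       [Guest            ▼]┃━━━━━━━━━━━┓ 
pany:    [Carol             ]┃           ┃ 
                             ┃───────────┨ 
                             ┃           ┃ 
                             ┃      D    ┃ 
                             ┃-----------┃ 
                             ┃  0       0┃ 
                             ┃  0       0┃ 
                             ┃  0       0┃ 
                             ┃━━━━━━━━━━━┛ 


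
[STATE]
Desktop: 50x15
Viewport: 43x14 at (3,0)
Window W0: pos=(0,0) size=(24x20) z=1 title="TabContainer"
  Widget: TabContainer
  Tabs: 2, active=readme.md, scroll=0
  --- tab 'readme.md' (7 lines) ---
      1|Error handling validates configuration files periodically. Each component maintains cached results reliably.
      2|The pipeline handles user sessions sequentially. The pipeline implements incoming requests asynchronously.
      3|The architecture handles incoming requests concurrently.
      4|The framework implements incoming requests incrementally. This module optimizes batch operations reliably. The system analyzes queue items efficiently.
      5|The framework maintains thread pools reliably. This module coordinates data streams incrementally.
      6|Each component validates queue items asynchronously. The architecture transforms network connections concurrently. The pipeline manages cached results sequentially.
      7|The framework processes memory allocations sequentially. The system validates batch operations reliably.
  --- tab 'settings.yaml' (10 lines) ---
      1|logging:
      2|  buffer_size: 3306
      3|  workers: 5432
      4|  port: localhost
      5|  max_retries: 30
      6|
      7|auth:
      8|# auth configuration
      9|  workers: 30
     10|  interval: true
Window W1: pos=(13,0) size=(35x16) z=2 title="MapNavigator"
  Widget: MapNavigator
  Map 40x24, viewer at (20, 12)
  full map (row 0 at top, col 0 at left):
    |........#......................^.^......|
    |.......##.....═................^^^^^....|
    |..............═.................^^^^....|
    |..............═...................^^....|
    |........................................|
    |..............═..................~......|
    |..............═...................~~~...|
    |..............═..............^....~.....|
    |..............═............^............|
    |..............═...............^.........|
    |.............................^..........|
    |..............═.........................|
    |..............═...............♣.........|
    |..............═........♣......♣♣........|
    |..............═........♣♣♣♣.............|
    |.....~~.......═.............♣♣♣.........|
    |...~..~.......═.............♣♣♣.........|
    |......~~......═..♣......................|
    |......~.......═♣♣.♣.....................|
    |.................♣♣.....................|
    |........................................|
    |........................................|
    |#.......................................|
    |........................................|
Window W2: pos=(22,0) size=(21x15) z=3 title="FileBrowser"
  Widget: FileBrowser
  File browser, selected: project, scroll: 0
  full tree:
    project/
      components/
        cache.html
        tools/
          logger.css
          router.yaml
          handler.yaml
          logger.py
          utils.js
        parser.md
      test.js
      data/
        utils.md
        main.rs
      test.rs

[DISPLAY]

━━━━━━━━━━┏━━━━━━━━┏━━━━━━━━━━━━━━━━━━━┓━━━
abContaine┃ MapNavi┃ FileBrowser       ┃   
──────────┠────────┠───────────────────┨───
eadme.md]│┃........┃> [-] project/     ┃.~~
──────────┃........┃    [+] components/┃.~.
ror handli┃........┃    test.js        ┃...
e pipeline┃........┃    [+] data/      ┃...
e architec┃........┃    test.rs        ┃...
e framewor┃........┃                   ┃...
e framewor┃........┃                   ┃...
ch compone┃........┃                   ┃...
e framewor┃........┃                   ┃...
          ┃.~~.....┃                   ┃...
          ┃..~.....┃                   ┃...


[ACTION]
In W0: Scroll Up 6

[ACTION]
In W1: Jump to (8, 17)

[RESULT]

━━━━━━━━━━┏━━━━━━━━┏━━━━━━━━━━━━━━━━━━━┓━━━
abContaine┃ MapNavi┃ FileBrowser       ┃   
──────────┠────────┠───────────────────┨───
eadme.md]│┃        ┃> [-] project/     ┃...
──────────┃        ┃    [+] components/┃...
ror handli┃        ┃    test.js        ┃..♣
e pipeline┃        ┃    [+] data/      ┃..♣
e architec┃        ┃    test.rs        ┃...
e framewor┃        ┃                   ┃...
e framewor┃        ┃                   ┃...
ch compone┃        ┃                   ┃...
e framewor┃        ┃                   ┃...
          ┃        ┃                   ┃...
          ┃        ┃                   ┃...


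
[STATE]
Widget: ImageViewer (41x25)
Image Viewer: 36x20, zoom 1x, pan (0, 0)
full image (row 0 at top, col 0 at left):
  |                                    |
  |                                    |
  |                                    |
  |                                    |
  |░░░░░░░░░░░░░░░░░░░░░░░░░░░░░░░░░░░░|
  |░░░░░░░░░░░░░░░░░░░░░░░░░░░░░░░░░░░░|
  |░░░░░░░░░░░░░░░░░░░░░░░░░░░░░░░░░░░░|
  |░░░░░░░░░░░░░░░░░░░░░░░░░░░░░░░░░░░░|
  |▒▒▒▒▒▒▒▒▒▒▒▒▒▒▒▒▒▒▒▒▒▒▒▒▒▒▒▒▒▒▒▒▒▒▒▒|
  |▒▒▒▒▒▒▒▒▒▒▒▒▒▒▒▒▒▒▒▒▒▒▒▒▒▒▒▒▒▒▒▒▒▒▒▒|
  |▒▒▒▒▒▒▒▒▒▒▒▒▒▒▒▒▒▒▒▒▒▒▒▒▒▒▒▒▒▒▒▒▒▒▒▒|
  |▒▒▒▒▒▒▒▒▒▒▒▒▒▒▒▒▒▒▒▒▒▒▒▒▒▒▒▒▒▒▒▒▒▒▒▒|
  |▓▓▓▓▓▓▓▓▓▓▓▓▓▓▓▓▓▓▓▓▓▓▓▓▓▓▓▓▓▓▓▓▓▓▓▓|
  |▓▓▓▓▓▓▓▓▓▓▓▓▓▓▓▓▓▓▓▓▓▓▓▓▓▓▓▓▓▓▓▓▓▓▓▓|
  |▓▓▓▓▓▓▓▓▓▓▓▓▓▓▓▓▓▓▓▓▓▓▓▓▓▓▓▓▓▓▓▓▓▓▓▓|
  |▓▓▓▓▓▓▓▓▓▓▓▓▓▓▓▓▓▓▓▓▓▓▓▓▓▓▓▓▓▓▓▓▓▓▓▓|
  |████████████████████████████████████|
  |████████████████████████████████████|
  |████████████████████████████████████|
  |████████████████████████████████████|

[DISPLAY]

                                         
                                         
                                         
                                         
░░░░░░░░░░░░░░░░░░░░░░░░░░░░░░░░░░░░     
░░░░░░░░░░░░░░░░░░░░░░░░░░░░░░░░░░░░     
░░░░░░░░░░░░░░░░░░░░░░░░░░░░░░░░░░░░     
░░░░░░░░░░░░░░░░░░░░░░░░░░░░░░░░░░░░     
▒▒▒▒▒▒▒▒▒▒▒▒▒▒▒▒▒▒▒▒▒▒▒▒▒▒▒▒▒▒▒▒▒▒▒▒     
▒▒▒▒▒▒▒▒▒▒▒▒▒▒▒▒▒▒▒▒▒▒▒▒▒▒▒▒▒▒▒▒▒▒▒▒     
▒▒▒▒▒▒▒▒▒▒▒▒▒▒▒▒▒▒▒▒▒▒▒▒▒▒▒▒▒▒▒▒▒▒▒▒     
▒▒▒▒▒▒▒▒▒▒▒▒▒▒▒▒▒▒▒▒▒▒▒▒▒▒▒▒▒▒▒▒▒▒▒▒     
▓▓▓▓▓▓▓▓▓▓▓▓▓▓▓▓▓▓▓▓▓▓▓▓▓▓▓▓▓▓▓▓▓▓▓▓     
▓▓▓▓▓▓▓▓▓▓▓▓▓▓▓▓▓▓▓▓▓▓▓▓▓▓▓▓▓▓▓▓▓▓▓▓     
▓▓▓▓▓▓▓▓▓▓▓▓▓▓▓▓▓▓▓▓▓▓▓▓▓▓▓▓▓▓▓▓▓▓▓▓     
▓▓▓▓▓▓▓▓▓▓▓▓▓▓▓▓▓▓▓▓▓▓▓▓▓▓▓▓▓▓▓▓▓▓▓▓     
████████████████████████████████████     
████████████████████████████████████     
████████████████████████████████████     
████████████████████████████████████     
                                         
                                         
                                         
                                         
                                         


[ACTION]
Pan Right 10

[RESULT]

                                         
                                         
                                         
                                         
░░░░░░░░░░░░░░░░░░░░░░░░░░               
░░░░░░░░░░░░░░░░░░░░░░░░░░               
░░░░░░░░░░░░░░░░░░░░░░░░░░               
░░░░░░░░░░░░░░░░░░░░░░░░░░               
▒▒▒▒▒▒▒▒▒▒▒▒▒▒▒▒▒▒▒▒▒▒▒▒▒▒               
▒▒▒▒▒▒▒▒▒▒▒▒▒▒▒▒▒▒▒▒▒▒▒▒▒▒               
▒▒▒▒▒▒▒▒▒▒▒▒▒▒▒▒▒▒▒▒▒▒▒▒▒▒               
▒▒▒▒▒▒▒▒▒▒▒▒▒▒▒▒▒▒▒▒▒▒▒▒▒▒               
▓▓▓▓▓▓▓▓▓▓▓▓▓▓▓▓▓▓▓▓▓▓▓▓▓▓               
▓▓▓▓▓▓▓▓▓▓▓▓▓▓▓▓▓▓▓▓▓▓▓▓▓▓               
▓▓▓▓▓▓▓▓▓▓▓▓▓▓▓▓▓▓▓▓▓▓▓▓▓▓               
▓▓▓▓▓▓▓▓▓▓▓▓▓▓▓▓▓▓▓▓▓▓▓▓▓▓               
██████████████████████████               
██████████████████████████               
██████████████████████████               
██████████████████████████               
                                         
                                         
                                         
                                         
                                         


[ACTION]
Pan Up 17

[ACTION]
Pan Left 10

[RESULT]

                                         
                                         
                                         
                                         
░░░░░░░░░░░░░░░░░░░░░░░░░░░░░░░░░░░░     
░░░░░░░░░░░░░░░░░░░░░░░░░░░░░░░░░░░░     
░░░░░░░░░░░░░░░░░░░░░░░░░░░░░░░░░░░░     
░░░░░░░░░░░░░░░░░░░░░░░░░░░░░░░░░░░░     
▒▒▒▒▒▒▒▒▒▒▒▒▒▒▒▒▒▒▒▒▒▒▒▒▒▒▒▒▒▒▒▒▒▒▒▒     
▒▒▒▒▒▒▒▒▒▒▒▒▒▒▒▒▒▒▒▒▒▒▒▒▒▒▒▒▒▒▒▒▒▒▒▒     
▒▒▒▒▒▒▒▒▒▒▒▒▒▒▒▒▒▒▒▒▒▒▒▒▒▒▒▒▒▒▒▒▒▒▒▒     
▒▒▒▒▒▒▒▒▒▒▒▒▒▒▒▒▒▒▒▒▒▒▒▒▒▒▒▒▒▒▒▒▒▒▒▒     
▓▓▓▓▓▓▓▓▓▓▓▓▓▓▓▓▓▓▓▓▓▓▓▓▓▓▓▓▓▓▓▓▓▓▓▓     
▓▓▓▓▓▓▓▓▓▓▓▓▓▓▓▓▓▓▓▓▓▓▓▓▓▓▓▓▓▓▓▓▓▓▓▓     
▓▓▓▓▓▓▓▓▓▓▓▓▓▓▓▓▓▓▓▓▓▓▓▓▓▓▓▓▓▓▓▓▓▓▓▓     
▓▓▓▓▓▓▓▓▓▓▓▓▓▓▓▓▓▓▓▓▓▓▓▓▓▓▓▓▓▓▓▓▓▓▓▓     
████████████████████████████████████     
████████████████████████████████████     
████████████████████████████████████     
████████████████████████████████████     
                                         
                                         
                                         
                                         
                                         


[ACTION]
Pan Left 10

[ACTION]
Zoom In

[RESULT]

                                         
                                         
                                         
                                         
                                         
                                         
                                         
                                         
░░░░░░░░░░░░░░░░░░░░░░░░░░░░░░░░░░░░░░░░░
░░░░░░░░░░░░░░░░░░░░░░░░░░░░░░░░░░░░░░░░░
░░░░░░░░░░░░░░░░░░░░░░░░░░░░░░░░░░░░░░░░░
░░░░░░░░░░░░░░░░░░░░░░░░░░░░░░░░░░░░░░░░░
░░░░░░░░░░░░░░░░░░░░░░░░░░░░░░░░░░░░░░░░░
░░░░░░░░░░░░░░░░░░░░░░░░░░░░░░░░░░░░░░░░░
░░░░░░░░░░░░░░░░░░░░░░░░░░░░░░░░░░░░░░░░░
░░░░░░░░░░░░░░░░░░░░░░░░░░░░░░░░░░░░░░░░░
▒▒▒▒▒▒▒▒▒▒▒▒▒▒▒▒▒▒▒▒▒▒▒▒▒▒▒▒▒▒▒▒▒▒▒▒▒▒▒▒▒
▒▒▒▒▒▒▒▒▒▒▒▒▒▒▒▒▒▒▒▒▒▒▒▒▒▒▒▒▒▒▒▒▒▒▒▒▒▒▒▒▒
▒▒▒▒▒▒▒▒▒▒▒▒▒▒▒▒▒▒▒▒▒▒▒▒▒▒▒▒▒▒▒▒▒▒▒▒▒▒▒▒▒
▒▒▒▒▒▒▒▒▒▒▒▒▒▒▒▒▒▒▒▒▒▒▒▒▒▒▒▒▒▒▒▒▒▒▒▒▒▒▒▒▒
▒▒▒▒▒▒▒▒▒▒▒▒▒▒▒▒▒▒▒▒▒▒▒▒▒▒▒▒▒▒▒▒▒▒▒▒▒▒▒▒▒
▒▒▒▒▒▒▒▒▒▒▒▒▒▒▒▒▒▒▒▒▒▒▒▒▒▒▒▒▒▒▒▒▒▒▒▒▒▒▒▒▒
▒▒▒▒▒▒▒▒▒▒▒▒▒▒▒▒▒▒▒▒▒▒▒▒▒▒▒▒▒▒▒▒▒▒▒▒▒▒▒▒▒
▒▒▒▒▒▒▒▒▒▒▒▒▒▒▒▒▒▒▒▒▒▒▒▒▒▒▒▒▒▒▒▒▒▒▒▒▒▒▒▒▒
▓▓▓▓▓▓▓▓▓▓▓▓▓▓▓▓▓▓▓▓▓▓▓▓▓▓▓▓▓▓▓▓▓▓▓▓▓▓▓▓▓
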